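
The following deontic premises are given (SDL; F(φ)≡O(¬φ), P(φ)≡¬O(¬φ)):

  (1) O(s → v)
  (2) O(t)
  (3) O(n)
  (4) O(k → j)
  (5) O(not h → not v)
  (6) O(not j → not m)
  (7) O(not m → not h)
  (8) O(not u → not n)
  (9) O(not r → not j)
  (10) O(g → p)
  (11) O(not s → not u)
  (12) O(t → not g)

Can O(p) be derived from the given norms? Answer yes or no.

No

Premise 10 is O(g → p), but O(g) is not derivable from the premises, so it does not yield O(p).
No other premise forces O(p). An ideal world satisfying every premise can still have p false, so O(p) is not derivable.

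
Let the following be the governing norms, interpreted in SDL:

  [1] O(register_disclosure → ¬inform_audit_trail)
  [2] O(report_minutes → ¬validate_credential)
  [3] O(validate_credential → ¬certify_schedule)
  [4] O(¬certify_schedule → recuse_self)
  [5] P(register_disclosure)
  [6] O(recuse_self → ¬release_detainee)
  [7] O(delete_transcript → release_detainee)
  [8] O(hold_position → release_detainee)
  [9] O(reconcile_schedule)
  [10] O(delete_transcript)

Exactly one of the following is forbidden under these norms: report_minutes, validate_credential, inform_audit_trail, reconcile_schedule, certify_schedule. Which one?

validate_credential

From premise 10 we have O(delete_transcript).
With premise 7, O(delete_transcript → release_detainee), the K-axiom yields O(release_detainee).
The contrapositive of premise 6 (O(recuse_self → ¬release_detainee)) is O(release_detainee → ¬recuse_self), and O(release_detainee) is already established, so O(¬recuse_self).
The contrapositive of premise 4 (O(¬certify_schedule → recuse_self)) is O(¬recuse_self → certify_schedule), and O(¬recuse_self) is already established, so O(certify_schedule).
Premise 3 is O(validate_credential → ¬certify_schedule); contrapositively O(certify_schedule → ¬validate_credential). Since O(certify_schedule) holds, K gives O(¬validate_credential).
So O(¬validate_credential) holds, i.e. validate_credential is forbidden. None of the other listed options is forbidden under the premises.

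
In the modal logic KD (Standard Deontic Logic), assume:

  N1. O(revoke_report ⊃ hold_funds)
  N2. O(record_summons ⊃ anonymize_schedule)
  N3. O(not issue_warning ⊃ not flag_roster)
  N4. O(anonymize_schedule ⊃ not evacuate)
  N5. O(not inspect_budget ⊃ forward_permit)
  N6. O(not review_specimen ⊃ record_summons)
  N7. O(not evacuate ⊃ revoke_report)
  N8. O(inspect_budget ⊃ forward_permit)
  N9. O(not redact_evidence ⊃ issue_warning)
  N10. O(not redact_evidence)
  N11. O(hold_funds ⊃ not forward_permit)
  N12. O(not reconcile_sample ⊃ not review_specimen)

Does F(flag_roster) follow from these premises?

No

Premise 3 is O(not issue_warning ⊃ not flag_roster), but O(not issue_warning) is not derivable from the premises, so it does not yield O(not flag_roster).
No other premise forces O(not flag_roster). An ideal world satisfying every premise can still have flag_roster true, so F(flag_roster) is not derivable.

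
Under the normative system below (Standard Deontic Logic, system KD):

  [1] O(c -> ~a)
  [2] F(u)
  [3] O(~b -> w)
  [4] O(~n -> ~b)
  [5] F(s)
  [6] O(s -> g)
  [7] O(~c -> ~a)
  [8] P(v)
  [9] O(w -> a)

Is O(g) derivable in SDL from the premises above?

Premise 6 is O(s -> g), but O(s) is not derivable from the premises, so it does not yield O(g).
No other premise forces O(g). An ideal world satisfying every premise can still have g false, so O(g) is not derivable.

No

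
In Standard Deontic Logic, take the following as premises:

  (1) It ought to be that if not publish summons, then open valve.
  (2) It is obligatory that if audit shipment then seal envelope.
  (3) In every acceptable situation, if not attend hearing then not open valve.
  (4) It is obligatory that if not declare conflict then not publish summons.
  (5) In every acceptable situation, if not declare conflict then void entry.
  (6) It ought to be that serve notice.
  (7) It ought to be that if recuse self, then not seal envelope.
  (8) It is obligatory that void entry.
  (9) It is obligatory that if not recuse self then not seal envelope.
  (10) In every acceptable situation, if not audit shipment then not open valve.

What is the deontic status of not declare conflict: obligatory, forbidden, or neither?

Forbidden

Premises 9 and 7 cover both cases: O(¬recuse_self → ¬seal_envelope) and O(recuse_self → ¬seal_envelope). Since ¬recuse_self ∨ recuse_self is a tautology, O(¬seal_envelope) follows.
The contrapositive of premise 2 (O(audit_shipment → seal_envelope)) is O(¬seal_envelope → ¬audit_shipment), and O(¬seal_envelope) is already established, so O(¬audit_shipment).
Premise 10 is O(¬audit_shipment → ¬open_valve); since O(¬audit_shipment), deontic closure gives O(¬open_valve).
Premise 1 is O(¬publish_summons → open_valve); contrapositively O(¬open_valve → publish_summons). Since O(¬open_valve) holds, K gives O(publish_summons).
The contrapositive of premise 4 (O(¬declare_conflict → ¬publish_summons)) is O(publish_summons → declare_conflict), and O(publish_summons) is already established, so O(declare_conflict).
Premises 3, 5, 6, 8 do not contribute to this derivation.
Thus O(declare_conflict), which is F(¬declare_conflict): ¬declare_conflict is forbidden.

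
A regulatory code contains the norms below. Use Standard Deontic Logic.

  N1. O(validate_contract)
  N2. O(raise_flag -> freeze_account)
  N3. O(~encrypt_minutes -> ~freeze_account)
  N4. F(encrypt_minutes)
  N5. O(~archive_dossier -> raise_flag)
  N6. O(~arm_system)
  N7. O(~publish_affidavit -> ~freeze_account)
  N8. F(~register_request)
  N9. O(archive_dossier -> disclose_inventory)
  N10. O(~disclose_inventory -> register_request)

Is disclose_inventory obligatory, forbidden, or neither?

Obligatory

Premise 4, F(encrypt_minutes), is equivalent to O(~encrypt_minutes).
With premise 3, O(~encrypt_minutes -> ~freeze_account), the K-axiom yields O(~freeze_account).
The contrapositive of premise 2 (O(raise_flag -> freeze_account)) is O(~freeze_account -> ~raise_flag), and O(~freeze_account) is already established, so O(~raise_flag).
Premise 5, O(~archive_dossier -> raise_flag), contraposes to O(~raise_flag -> archive_dossier); with O(~raise_flag) we get O(archive_dossier).
Premise 9 is O(archive_dossier -> disclose_inventory); since O(archive_dossier), deontic closure gives O(disclose_inventory).
Premises 1, 6, 7, 8, 10 do not contribute to this derivation.
Hence disclose_inventory is obligatory.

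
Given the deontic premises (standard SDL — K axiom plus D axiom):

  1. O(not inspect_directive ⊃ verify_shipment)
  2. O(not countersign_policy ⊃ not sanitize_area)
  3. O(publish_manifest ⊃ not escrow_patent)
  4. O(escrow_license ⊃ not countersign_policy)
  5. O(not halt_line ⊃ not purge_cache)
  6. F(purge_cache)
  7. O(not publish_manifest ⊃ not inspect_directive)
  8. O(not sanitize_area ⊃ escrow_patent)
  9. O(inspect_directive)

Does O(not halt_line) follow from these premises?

No

Premise 5 is O(not halt_line ⊃ not purge_cache); even if O(not purge_cache) held, inferring O(not halt_line) would be affirming the consequent — invalid.
No other premise forces O(not halt_line). An ideal world satisfying every premise can still have not halt_line false, so O(not halt_line) is not derivable.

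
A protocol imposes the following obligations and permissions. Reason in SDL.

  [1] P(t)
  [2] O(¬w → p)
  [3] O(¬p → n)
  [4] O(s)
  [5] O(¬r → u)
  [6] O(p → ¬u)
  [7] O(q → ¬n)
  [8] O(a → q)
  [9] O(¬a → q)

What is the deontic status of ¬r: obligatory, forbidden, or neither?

By case analysis on ¬a: premise 9 gives O(¬a → q) and premise 8 gives O(a → q), so O(q) either way.
Applying K to premise 7 (O(q → ¬n)) and O(q) yields O(¬n).
Premise 3, O(¬p → n), contraposes to O(¬n → p); with O(¬n) we get O(p).
With premise 6, O(p → ¬u), the K-axiom yields O(¬u).
Premise 5, O(¬r → u), contraposes to O(¬u → r); with O(¬u) we get O(r).
Premises 1, 2, 4 do not contribute to this derivation.
Thus O(r), which is F(¬r): ¬r is forbidden.

Forbidden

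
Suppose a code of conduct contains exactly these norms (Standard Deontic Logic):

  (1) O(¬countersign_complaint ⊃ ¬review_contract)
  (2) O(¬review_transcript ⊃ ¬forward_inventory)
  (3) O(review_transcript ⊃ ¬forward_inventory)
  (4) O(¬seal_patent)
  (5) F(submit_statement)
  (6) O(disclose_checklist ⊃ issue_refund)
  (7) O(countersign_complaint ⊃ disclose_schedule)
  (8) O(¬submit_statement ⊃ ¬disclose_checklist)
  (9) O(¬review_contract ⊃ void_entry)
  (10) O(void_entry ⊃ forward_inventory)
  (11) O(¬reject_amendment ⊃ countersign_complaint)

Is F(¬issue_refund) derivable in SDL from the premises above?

No

Premise 6 is O(disclose_checklist ⊃ issue_refund), but O(disclose_checklist) is not derivable from the premises, so it does not yield O(issue_refund).
No other premise forces O(issue_refund). An ideal world satisfying every premise can still have ¬issue_refund true, so F(¬issue_refund) is not derivable.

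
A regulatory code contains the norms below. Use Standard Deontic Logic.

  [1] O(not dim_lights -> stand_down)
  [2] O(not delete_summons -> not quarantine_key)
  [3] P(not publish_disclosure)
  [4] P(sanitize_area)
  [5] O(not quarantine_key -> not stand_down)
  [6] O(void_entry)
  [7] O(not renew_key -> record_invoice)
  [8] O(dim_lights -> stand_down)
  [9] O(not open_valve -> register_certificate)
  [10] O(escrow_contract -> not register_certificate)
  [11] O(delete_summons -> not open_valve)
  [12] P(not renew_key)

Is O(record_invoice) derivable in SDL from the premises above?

Premise 7 is O(not renew_key -> record_invoice), but O(not renew_key) is not derivable from the premises (the permission P(not renew_key) asserts only not O(renew_key), not O(not renew_key)), so it does not yield O(record_invoice).
No other premise forces O(record_invoice). An ideal world satisfying every premise can still have record_invoice false, so O(record_invoice) is not derivable.

No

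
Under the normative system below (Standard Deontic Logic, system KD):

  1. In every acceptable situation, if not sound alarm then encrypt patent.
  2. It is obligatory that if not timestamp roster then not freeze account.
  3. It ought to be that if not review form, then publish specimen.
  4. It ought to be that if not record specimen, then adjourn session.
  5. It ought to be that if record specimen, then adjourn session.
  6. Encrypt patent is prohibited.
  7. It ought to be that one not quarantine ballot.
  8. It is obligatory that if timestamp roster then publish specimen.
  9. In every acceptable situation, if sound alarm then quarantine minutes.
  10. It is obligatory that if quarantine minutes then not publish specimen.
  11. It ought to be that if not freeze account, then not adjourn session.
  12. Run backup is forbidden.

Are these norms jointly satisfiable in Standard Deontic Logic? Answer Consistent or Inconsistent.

Premises 4 and 5 cover both cases: O(¬record_specimen → adjourn_session) and O(record_specimen → adjourn_session). Since ¬record_specimen ∨ record_specimen is a tautology, O(adjourn_session) follows.
The contrapositive of premise 11 (O(¬freeze_account → ¬adjourn_session)) is O(adjourn_session → freeze_account), and O(adjourn_session) is already established, so O(freeze_account).
The contrapositive of premise 2 (O(¬timestamp_roster → ¬freeze_account)) is O(freeze_account → timestamp_roster), and O(freeze_account) is already established, so O(timestamp_roster).
Premise 8 is O(timestamp_roster → publish_specimen); since O(timestamp_roster), deontic closure gives O(publish_specimen).
Premise 10, O(quarantine_minutes → ¬publish_specimen), contraposes to O(publish_specimen → ¬quarantine_minutes); with O(publish_specimen) we get O(¬quarantine_minutes).
The contrapositive of premise 9 (O(sound_alarm → quarantine_minutes)) is O(¬quarantine_minutes → ¬sound_alarm), and O(¬quarantine_minutes) is already established, so O(¬sound_alarm).
With premise 1, O(¬sound_alarm → encrypt_patent), the K-axiom yields O(encrypt_patent).
However, F(encrypt_patent) at premise 6 amounts to O(¬encrypt_patent).
We now have both O(encrypt_patent) and O(¬encrypt_patent) — encrypt_patent is simultaneously obligatory and forbidden, violating the D-axiom.

Inconsistent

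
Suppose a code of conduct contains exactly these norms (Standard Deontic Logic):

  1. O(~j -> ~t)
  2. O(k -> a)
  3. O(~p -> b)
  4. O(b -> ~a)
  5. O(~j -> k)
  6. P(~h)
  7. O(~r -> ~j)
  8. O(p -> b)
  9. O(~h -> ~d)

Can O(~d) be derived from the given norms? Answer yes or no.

Premise 9 is O(~h -> ~d), but O(~h) is not derivable from the premises (the permission P(~h) asserts only ~O(h), not O(~h)), so it does not yield O(~d).
No other premise forces O(~d). An ideal world satisfying every premise can still have ~d false, so O(~d) is not derivable.

No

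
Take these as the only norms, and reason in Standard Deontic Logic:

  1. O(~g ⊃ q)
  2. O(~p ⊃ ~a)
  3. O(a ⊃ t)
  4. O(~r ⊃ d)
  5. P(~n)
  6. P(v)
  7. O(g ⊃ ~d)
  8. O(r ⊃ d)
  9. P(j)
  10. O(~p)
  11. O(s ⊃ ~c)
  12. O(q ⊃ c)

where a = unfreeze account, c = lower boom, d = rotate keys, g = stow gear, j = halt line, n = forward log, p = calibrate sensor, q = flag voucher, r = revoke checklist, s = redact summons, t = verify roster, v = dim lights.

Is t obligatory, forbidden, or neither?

Premise 3 is O(a ⊃ t), but O(a) is not derivable from the premises, so it does not yield O(t).
No premise or chain of K-axiom applications forces O(t), and none forces O(~t). So t is neither obligatory nor forbidden under these norms.

Neither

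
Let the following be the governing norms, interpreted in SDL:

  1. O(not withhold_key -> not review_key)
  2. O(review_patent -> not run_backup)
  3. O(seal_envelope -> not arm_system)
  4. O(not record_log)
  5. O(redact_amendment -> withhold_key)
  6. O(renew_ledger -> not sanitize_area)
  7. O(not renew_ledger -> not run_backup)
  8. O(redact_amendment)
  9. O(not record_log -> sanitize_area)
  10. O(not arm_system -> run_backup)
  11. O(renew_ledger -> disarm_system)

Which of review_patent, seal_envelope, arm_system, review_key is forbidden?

Premise 4 states O(not record_log) outright.
With premise 9, O(not record_log -> sanitize_area), the K-axiom yields O(sanitize_area).
Premise 6, O(renew_ledger -> not sanitize_area), contraposes to O(sanitize_area -> not renew_ledger); with O(sanitize_area) we get O(not renew_ledger).
From O(not renew_ledger) and premise 7, O(not renew_ledger -> not run_backup), we obtain O(not run_backup).
The contrapositive of premise 10 (O(not arm_system -> run_backup)) is O(not run_backup -> arm_system), and O(not run_backup) is already established, so O(arm_system).
Premise 3 is O(seal_envelope -> not arm_system); contrapositively O(arm_system -> not seal_envelope). Since O(arm_system) holds, K gives O(not seal_envelope).
So O(not seal_envelope) holds, i.e. seal_envelope is forbidden. None of the other listed options is forbidden under the premises.

seal_envelope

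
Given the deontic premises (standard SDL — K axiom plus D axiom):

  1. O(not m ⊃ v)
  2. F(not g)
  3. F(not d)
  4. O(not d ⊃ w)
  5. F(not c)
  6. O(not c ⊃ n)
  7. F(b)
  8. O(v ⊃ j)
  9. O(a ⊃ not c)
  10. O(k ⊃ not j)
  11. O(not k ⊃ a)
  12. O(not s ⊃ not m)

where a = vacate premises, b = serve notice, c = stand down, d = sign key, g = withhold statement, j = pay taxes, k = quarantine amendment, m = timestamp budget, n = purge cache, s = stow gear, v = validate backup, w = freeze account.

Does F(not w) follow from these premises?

No

Premise 4 is O(not d ⊃ w), but O(not d) is not derivable from the premises, so it does not yield O(w).
No other premise forces O(w). An ideal world satisfying every premise can still have not w true, so F(not w) is not derivable.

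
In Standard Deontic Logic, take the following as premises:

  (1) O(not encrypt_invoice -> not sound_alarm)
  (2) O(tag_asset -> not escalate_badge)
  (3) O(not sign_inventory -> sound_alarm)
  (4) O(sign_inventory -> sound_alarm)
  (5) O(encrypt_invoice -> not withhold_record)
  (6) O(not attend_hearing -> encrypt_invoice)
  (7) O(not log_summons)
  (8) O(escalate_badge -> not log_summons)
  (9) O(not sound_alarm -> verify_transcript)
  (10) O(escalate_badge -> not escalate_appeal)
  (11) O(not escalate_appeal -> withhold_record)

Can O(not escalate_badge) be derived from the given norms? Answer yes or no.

Yes

Premises 4 and 3 cover both cases: O(sign_inventory -> sound_alarm) and O(not sign_inventory -> sound_alarm). Since sign_inventory ∨ not sign_inventory is a tautology, O(sound_alarm) follows.
Premise 1 is O(not encrypt_invoice -> not sound_alarm); contrapositively O(sound_alarm -> encrypt_invoice). Since O(sound_alarm) holds, K gives O(encrypt_invoice).
Premise 5 is O(encrypt_invoice -> not withhold_record); since O(encrypt_invoice), deontic closure gives O(not withhold_record).
Premise 11 is O(not escalate_appeal -> withhold_record); contrapositively O(not withhold_record -> escalate_appeal). Since O(not withhold_record) holds, K gives O(escalate_appeal).
Premise 10 is O(escalate_badge -> not escalate_appeal); contrapositively O(escalate_appeal -> not escalate_badge). Since O(escalate_appeal) holds, K gives O(not escalate_badge).
Premises 2, 6, 7, 8, 9 do not contribute to this derivation.
So O(not escalate_badge) follows.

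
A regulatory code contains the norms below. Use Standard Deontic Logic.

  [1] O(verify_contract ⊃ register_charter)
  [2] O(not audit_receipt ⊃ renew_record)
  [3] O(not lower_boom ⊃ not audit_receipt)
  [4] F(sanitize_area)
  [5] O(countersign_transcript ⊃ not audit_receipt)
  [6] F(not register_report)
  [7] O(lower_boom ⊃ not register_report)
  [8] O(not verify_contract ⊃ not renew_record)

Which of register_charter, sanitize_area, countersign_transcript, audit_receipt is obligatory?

register_charter

Premise 6 is F(not register_report), i.e. O(register_report).
The contrapositive of premise 7 (O(lower_boom ⊃ not register_report)) is O(register_report ⊃ not lower_boom), and O(register_report) is already established, so O(not lower_boom).
Premise 3 is O(not lower_boom ⊃ not audit_receipt); since O(not lower_boom), deontic closure gives O(not audit_receipt).
Premise 2 is O(not audit_receipt ⊃ renew_record); since O(not audit_receipt), deontic closure gives O(renew_record).
Premise 8, O(not verify_contract ⊃ not renew_record), contraposes to O(renew_record ⊃ verify_contract); with O(renew_record) we get O(verify_contract).
With premise 1, O(verify_contract ⊃ register_charter), the K-axiom yields O(register_charter).
So O(register_charter) holds — register_charter is obligatory. None of the other listed options is made obligatory by any chain of premises.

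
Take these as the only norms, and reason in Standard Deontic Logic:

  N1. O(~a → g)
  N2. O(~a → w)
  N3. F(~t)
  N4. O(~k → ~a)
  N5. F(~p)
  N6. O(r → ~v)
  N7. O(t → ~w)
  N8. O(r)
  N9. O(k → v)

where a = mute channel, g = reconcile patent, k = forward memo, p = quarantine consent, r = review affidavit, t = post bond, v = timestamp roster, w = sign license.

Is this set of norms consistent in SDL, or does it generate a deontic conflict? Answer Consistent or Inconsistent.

Premise 3, F(~t), is equivalent to O(t).
From O(t) and premise 7, O(t → ~w), we obtain O(~w).
The contrapositive of premise 2 (O(~a → w)) is O(~w → a), and O(~w) is already established, so O(a).
The contrapositive of premise 4 (O(~k → ~a)) is O(a → k), and O(a) is already established, so O(k).
Applying K to premise 9 (O(k → v)) and O(k) yields O(v).
Premise 6 is O(r → ~v); contrapositively O(v → ~r). Since O(v) holds, K gives O(~r).
However, premise 8 gives O(r).
We now have both O(~r) and O(r) — r is simultaneously obligatory and forbidden, violating the D-axiom.

Inconsistent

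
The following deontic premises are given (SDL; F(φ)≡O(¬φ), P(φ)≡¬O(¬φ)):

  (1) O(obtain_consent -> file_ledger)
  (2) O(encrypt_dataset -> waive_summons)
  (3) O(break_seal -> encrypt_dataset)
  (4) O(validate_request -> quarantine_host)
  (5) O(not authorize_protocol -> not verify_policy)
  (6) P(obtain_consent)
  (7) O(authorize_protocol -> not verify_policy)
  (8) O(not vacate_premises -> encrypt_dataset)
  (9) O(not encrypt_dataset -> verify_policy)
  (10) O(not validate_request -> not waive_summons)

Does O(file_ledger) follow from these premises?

Premise 1 is O(obtain_consent -> file_ledger), but O(obtain_consent) is not derivable from the premises (the permission P(obtain_consent) asserts only not O(not obtain_consent), not O(obtain_consent)), so it does not yield O(file_ledger).
No other premise forces O(file_ledger). An ideal world satisfying every premise can still have file_ledger false, so O(file_ledger) is not derivable.

No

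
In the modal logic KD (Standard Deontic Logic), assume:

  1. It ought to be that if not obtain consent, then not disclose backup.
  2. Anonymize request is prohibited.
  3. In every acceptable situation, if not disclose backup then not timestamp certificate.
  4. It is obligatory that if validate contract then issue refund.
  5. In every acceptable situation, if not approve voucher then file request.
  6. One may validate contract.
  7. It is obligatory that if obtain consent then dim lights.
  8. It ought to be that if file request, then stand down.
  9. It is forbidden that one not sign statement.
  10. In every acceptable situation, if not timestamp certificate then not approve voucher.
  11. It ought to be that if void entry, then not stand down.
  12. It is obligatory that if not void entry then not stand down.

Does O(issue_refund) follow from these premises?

No

Premise 4 is O(validate_contract → issue_refund), but O(validate_contract) is not derivable from the premises (the permission P(validate_contract) asserts only ¬O(¬validate_contract), not O(validate_contract)), so it does not yield O(issue_refund).
No other premise forces O(issue_refund). An ideal world satisfying every premise can still have issue_refund false, so O(issue_refund) is not derivable.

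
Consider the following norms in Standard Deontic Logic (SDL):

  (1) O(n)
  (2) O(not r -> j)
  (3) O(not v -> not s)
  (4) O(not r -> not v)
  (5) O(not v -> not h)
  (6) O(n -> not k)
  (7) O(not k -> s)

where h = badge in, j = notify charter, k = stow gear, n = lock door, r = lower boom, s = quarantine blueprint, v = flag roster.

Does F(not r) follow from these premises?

Yes

Premise 1 states O(n) outright.
Premise 6 is O(n -> not k); since O(n), deontic closure gives O(not k).
From O(not k) and premise 7, O(not k -> s), we obtain O(s).
The contrapositive of premise 3 (O(not v -> not s)) is O(s -> v), and O(s) is already established, so O(v).
The contrapositive of premise 4 (O(not r -> not v)) is O(v -> r), and O(v) is already established, so O(r).
Premises 2, 5 do not contribute to this derivation.
So O(r) holds, i.e. F(not r). The claim follows.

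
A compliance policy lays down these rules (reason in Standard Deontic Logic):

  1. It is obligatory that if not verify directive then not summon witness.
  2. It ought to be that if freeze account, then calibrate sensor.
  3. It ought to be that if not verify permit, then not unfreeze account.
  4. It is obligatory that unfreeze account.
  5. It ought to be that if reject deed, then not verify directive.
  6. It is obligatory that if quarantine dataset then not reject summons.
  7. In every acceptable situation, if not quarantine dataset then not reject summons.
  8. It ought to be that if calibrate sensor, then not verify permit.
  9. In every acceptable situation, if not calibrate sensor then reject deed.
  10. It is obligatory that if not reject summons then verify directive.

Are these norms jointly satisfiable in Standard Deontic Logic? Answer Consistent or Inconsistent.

By case analysis on quarantine_dataset: premise 6 gives O(quarantine_dataset → ¬reject_summons) and premise 7 gives O(¬quarantine_dataset → ¬reject_summons), so O(¬reject_summons) either way.
Applying K to premise 10 (O(¬reject_summons → verify_directive)) and O(¬reject_summons) yields O(verify_directive).
Premise 5 is O(reject_deed → ¬verify_directive); contrapositively O(verify_directive → ¬reject_deed). Since O(verify_directive) holds, K gives O(¬reject_deed).
Premise 9 is O(¬calibrate_sensor → reject_deed); contrapositively O(¬reject_deed → calibrate_sensor). Since O(¬reject_deed) holds, K gives O(calibrate_sensor).
From O(calibrate_sensor) and premise 8, O(calibrate_sensor → ¬verify_permit), we obtain O(¬verify_permit).
From O(¬verify_permit) and premise 3, O(¬verify_permit → ¬unfreeze_account), we obtain O(¬unfreeze_account).
But premise 4 directly asserts O(unfreeze_account).
We now have both O(¬unfreeze_account) and O(unfreeze_account) — unfreeze_account is simultaneously obligatory and forbidden, violating the D-axiom.

Inconsistent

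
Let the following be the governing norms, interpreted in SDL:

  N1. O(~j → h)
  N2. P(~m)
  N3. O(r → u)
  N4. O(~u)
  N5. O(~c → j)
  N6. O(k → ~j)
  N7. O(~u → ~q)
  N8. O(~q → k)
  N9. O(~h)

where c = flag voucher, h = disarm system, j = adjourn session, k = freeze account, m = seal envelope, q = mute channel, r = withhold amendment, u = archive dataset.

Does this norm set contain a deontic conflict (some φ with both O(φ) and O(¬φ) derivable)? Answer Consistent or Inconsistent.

Premise 9 states O(~h) outright.
Premise 1 is O(~j → h); contrapositively O(~h → j). Since O(~h) holds, K gives O(j).
Premise 6, O(k → ~j), contraposes to O(j → ~k); with O(j) we get O(~k).
Premise 8 is O(~q → k); contrapositively O(~k → q). Since O(~k) holds, K gives O(q).
Premise 7 is O(~u → ~q); contrapositively O(q → u). Since O(q) holds, K gives O(u).
However, premise 4 gives O(~u).
We now have both O(u) and O(~u) — u is simultaneously obligatory and forbidden, violating the D-axiom.

Inconsistent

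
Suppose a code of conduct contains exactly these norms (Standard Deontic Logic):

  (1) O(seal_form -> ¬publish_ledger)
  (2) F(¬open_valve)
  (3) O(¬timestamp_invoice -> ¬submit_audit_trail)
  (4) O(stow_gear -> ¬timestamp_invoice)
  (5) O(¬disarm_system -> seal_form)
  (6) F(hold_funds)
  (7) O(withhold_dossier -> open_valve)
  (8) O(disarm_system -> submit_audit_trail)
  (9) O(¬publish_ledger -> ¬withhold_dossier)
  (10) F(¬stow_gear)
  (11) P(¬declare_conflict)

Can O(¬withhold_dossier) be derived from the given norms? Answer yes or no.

F(¬stow_gear) at premise 10 means O(stow_gear).
With premise 4, O(stow_gear -> ¬timestamp_invoice), the K-axiom yields O(¬timestamp_invoice).
With premise 3, O(¬timestamp_invoice -> ¬submit_audit_trail), the K-axiom yields O(¬submit_audit_trail).
Premise 8, O(disarm_system -> submit_audit_trail), contraposes to O(¬submit_audit_trail -> ¬disarm_system); with O(¬submit_audit_trail) we get O(¬disarm_system).
With premise 5, O(¬disarm_system -> seal_form), the K-axiom yields O(seal_form).
Premise 1 is O(seal_form -> ¬publish_ledger); since O(seal_form), deontic closure gives O(¬publish_ledger).
Applying K to premise 9 (O(¬publish_ledger -> ¬withhold_dossier)) and O(¬publish_ledger) yields O(¬withhold_dossier).
Premises 2, 6, 7, 11 do not contribute to this derivation.
So O(¬withhold_dossier) follows.

Yes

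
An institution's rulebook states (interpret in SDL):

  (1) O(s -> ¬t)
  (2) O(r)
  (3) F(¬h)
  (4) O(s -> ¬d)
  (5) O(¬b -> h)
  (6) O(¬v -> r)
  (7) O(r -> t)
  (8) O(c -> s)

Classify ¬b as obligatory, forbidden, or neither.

Neither

Premise 5 is O(¬b -> h); even if O(h) held, inferring O(¬b) would be affirming the consequent — invalid.
No premise or chain of K-axiom applications forces O(¬b), and none forces O(b). So ¬b is neither obligatory nor forbidden under these norms.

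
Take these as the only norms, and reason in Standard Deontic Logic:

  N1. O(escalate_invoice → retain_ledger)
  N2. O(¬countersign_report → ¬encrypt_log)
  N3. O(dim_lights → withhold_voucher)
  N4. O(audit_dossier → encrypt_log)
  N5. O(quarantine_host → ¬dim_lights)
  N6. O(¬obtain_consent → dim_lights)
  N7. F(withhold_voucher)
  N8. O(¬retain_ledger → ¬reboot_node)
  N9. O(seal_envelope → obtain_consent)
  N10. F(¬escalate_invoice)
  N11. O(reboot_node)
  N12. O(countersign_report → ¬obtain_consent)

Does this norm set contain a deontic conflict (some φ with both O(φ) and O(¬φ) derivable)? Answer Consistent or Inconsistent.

Consistent

Premise 8 is O(¬retain_ledger → ¬reboot_node), but O(¬retain_ledger) is not derivable from the premises, so it does not yield O(¬reboot_node).
So O(¬reboot_node) is not derivable, and the apparent clash with O(reboot_node) does not arise.
A world satisfying every obligation exists (e.g. audit_dossier=false, countersign_report=false, dim_lights=false, encrypt_log=false, escalate_invoice=true, obtain_consent=true, quarantine_host=false, reboot_node=true, retain_ledger=true, seal_envelope=false, withhold_voucher=false); no atom is both obligatory and forbidden, so the set is consistent.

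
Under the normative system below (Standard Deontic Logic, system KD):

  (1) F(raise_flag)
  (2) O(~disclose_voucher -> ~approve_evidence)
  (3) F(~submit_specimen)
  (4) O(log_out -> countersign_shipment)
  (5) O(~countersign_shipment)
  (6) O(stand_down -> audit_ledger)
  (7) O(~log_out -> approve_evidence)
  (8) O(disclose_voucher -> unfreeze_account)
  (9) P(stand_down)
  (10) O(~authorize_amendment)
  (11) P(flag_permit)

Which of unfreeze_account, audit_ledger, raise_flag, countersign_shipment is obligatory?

From premise 5 we have O(~countersign_shipment).
The contrapositive of premise 4 (O(log_out -> countersign_shipment)) is O(~countersign_shipment -> ~log_out), and O(~countersign_shipment) is already established, so O(~log_out).
From O(~log_out) and premise 7, O(~log_out -> approve_evidence), we obtain O(approve_evidence).
Premise 2 is O(~disclose_voucher -> ~approve_evidence); contrapositively O(approve_evidence -> disclose_voucher). Since O(approve_evidence) holds, K gives O(disclose_voucher).
From O(disclose_voucher) and premise 8, O(disclose_voucher -> unfreeze_account), we obtain O(unfreeze_account).
So O(unfreeze_account) holds — unfreeze_account is obligatory. None of the other listed options is made obligatory by any chain of premises.

unfreeze_account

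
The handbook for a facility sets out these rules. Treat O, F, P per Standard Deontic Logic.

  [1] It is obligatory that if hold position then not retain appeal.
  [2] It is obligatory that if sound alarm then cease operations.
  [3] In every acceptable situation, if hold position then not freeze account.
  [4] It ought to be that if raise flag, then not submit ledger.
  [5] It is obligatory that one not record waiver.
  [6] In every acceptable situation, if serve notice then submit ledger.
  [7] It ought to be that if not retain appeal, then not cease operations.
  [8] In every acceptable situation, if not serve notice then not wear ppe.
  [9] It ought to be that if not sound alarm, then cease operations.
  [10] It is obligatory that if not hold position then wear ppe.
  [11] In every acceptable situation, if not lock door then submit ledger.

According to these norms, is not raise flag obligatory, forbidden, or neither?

Obligatory

By case analysis on sound_alarm: premise 2 gives O(sound_alarm → cease_operations) and premise 9 gives O(¬sound_alarm → cease_operations), so O(cease_operations) either way.
Premise 7 is O(¬retain_appeal → ¬cease_operations); contrapositively O(cease_operations → retain_appeal). Since O(cease_operations) holds, K gives O(retain_appeal).
Premise 1 is O(hold_position → ¬retain_appeal); contrapositively O(retain_appeal → ¬hold_position). Since O(retain_appeal) holds, K gives O(¬hold_position).
From O(¬hold_position) and premise 10, O(¬hold_position → wear_ppe), we obtain O(wear_ppe).
Premise 8 is O(¬serve_notice → ¬wear_ppe); contrapositively O(wear_ppe → serve_notice). Since O(wear_ppe) holds, K gives O(serve_notice).
From O(serve_notice) and premise 6, O(serve_notice → submit_ledger), we obtain O(submit_ledger).
The contrapositive of premise 4 (O(raise_flag → ¬submit_ledger)) is O(submit_ledger → ¬raise_flag), and O(submit_ledger) is already established, so O(¬raise_flag).
Premises 3, 5, 11 do not contribute to this derivation.
Hence ¬raise_flag is obligatory.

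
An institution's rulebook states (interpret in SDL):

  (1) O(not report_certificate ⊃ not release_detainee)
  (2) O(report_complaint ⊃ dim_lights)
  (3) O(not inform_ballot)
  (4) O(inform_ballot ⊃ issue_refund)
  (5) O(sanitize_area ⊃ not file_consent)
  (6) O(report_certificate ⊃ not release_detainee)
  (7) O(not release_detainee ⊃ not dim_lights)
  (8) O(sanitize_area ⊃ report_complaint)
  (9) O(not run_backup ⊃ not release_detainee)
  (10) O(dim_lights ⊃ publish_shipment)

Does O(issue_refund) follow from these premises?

No

Premise 4 is O(inform_ballot ⊃ issue_refund), but O(inform_ballot) is not derivable from the premises, so it does not yield O(issue_refund).
No other premise forces O(issue_refund). An ideal world satisfying every premise can still have issue_refund false, so O(issue_refund) is not derivable.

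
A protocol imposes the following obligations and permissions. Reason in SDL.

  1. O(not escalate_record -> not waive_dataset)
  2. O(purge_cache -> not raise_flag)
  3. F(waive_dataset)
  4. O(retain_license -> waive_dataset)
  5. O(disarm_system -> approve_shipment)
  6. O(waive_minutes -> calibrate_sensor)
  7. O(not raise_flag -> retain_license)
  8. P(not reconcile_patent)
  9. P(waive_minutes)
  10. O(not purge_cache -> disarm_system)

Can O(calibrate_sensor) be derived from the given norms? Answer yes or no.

No

Premise 6 is O(waive_minutes -> calibrate_sensor), but O(waive_minutes) is not derivable from the premises (the permission P(waive_minutes) asserts only not O(not waive_minutes), not O(waive_minutes)), so it does not yield O(calibrate_sensor).
No other premise forces O(calibrate_sensor). An ideal world satisfying every premise can still have calibrate_sensor false, so O(calibrate_sensor) is not derivable.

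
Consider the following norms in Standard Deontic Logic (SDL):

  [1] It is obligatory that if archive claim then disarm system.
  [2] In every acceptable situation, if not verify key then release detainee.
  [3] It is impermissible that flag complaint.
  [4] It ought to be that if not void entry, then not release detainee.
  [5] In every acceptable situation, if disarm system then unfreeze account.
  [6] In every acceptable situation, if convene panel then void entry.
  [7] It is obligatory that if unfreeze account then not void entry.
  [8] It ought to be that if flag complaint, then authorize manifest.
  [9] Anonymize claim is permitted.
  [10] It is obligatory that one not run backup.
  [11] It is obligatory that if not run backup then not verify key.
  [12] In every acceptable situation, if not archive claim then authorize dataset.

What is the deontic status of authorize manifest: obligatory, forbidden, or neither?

Premise 8 is O(flag_complaint → authorize_manifest), but O(flag_complaint) is not derivable from the premises, so it does not yield O(authorize_manifest).
No premise or chain of K-axiom applications forces O(authorize_manifest), and none forces O(¬authorize_manifest). So authorize_manifest is neither obligatory nor forbidden under these norms.

Neither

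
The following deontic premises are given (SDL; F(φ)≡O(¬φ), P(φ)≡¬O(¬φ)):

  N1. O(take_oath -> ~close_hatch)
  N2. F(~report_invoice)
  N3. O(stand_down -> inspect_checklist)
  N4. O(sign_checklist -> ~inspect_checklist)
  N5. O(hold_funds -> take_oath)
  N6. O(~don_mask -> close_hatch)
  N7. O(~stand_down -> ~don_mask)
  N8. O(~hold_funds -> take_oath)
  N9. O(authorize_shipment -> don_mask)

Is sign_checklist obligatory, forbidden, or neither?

Premises 8 and 5 cover both cases: O(~hold_funds -> take_oath) and O(hold_funds -> take_oath). Since ~hold_funds ∨ hold_funds is a tautology, O(take_oath) follows.
Applying K to premise 1 (O(take_oath -> ~close_hatch)) and O(take_oath) yields O(~close_hatch).
Premise 6, O(~don_mask -> close_hatch), contraposes to O(~close_hatch -> don_mask); with O(~close_hatch) we get O(don_mask).
Premise 7 is O(~stand_down -> ~don_mask); contrapositively O(don_mask -> stand_down). Since O(don_mask) holds, K gives O(stand_down).
Premise 3 is O(stand_down -> inspect_checklist); since O(stand_down), deontic closure gives O(inspect_checklist).
Premise 4 is O(sign_checklist -> ~inspect_checklist); contrapositively O(inspect_checklist -> ~sign_checklist). Since O(inspect_checklist) holds, K gives O(~sign_checklist).
Premises 2, 9 do not contribute to this derivation.
Thus O(~sign_checklist), which is F(sign_checklist): sign_checklist is forbidden.

Forbidden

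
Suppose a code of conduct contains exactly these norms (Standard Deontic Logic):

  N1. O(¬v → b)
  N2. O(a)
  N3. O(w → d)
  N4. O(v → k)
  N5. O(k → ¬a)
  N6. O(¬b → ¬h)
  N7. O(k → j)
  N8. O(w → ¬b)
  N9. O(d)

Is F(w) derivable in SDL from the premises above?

Yes

Premise 2 gives O(a).
The contrapositive of premise 5 (O(k → ¬a)) is O(a → ¬k), and O(a) is already established, so O(¬k).
Premise 4, O(v → k), contraposes to O(¬k → ¬v); with O(¬k) we get O(¬v).
Applying K to premise 1 (O(¬v → b)) and O(¬v) yields O(b).
Premise 8 is O(w → ¬b); contrapositively O(b → ¬w). Since O(b) holds, K gives O(¬w).
Premises 3, 6, 7, 9 do not contribute to this derivation.
So O(¬w) holds, i.e. F(w). The claim follows.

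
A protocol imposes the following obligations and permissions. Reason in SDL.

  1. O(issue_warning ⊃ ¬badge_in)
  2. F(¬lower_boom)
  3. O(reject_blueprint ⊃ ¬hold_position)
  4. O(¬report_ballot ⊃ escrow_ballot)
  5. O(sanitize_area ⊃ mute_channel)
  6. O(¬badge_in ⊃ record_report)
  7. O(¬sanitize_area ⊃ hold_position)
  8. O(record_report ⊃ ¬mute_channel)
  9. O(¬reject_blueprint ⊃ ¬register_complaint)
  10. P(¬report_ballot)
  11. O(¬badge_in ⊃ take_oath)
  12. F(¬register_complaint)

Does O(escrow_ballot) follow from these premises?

No

Premise 4 is O(¬report_ballot ⊃ escrow_ballot), but O(¬report_ballot) is not derivable from the premises (the permission P(¬report_ballot) asserts only ¬O(report_ballot), not O(¬report_ballot)), so it does not yield O(escrow_ballot).
No other premise forces O(escrow_ballot). An ideal world satisfying every premise can still have escrow_ballot false, so O(escrow_ballot) is not derivable.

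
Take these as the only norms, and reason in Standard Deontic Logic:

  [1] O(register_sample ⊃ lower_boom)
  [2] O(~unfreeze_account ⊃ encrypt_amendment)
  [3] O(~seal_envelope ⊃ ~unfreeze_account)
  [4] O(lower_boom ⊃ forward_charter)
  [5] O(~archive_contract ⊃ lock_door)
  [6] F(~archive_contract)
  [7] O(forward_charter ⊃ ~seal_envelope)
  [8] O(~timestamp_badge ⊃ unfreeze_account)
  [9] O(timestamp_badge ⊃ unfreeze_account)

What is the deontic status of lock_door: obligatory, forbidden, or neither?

Premise 5 is O(~archive_contract ⊃ lock_door), but O(~archive_contract) is not derivable from the premises, so it does not yield O(lock_door).
No premise or chain of K-axiom applications forces O(lock_door), and none forces O(~lock_door). So lock_door is neither obligatory nor forbidden under these norms.

Neither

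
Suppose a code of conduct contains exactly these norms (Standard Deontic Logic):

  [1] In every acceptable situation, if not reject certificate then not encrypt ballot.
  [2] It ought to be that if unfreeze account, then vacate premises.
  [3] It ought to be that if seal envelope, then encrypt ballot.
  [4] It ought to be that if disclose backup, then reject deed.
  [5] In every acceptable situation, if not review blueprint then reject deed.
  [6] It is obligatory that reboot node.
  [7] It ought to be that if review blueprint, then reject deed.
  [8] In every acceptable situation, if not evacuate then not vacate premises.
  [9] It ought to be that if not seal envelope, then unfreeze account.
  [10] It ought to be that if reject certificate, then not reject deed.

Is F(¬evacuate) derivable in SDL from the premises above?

Premises 5 and 7 are O(¬review_blueprint → reject_deed) and O(review_blueprint → reject_deed); every ideal world satisfies ¬review_blueprint or review_blueprint, so in either case reject_deed holds — hence O(reject_deed).
Premise 10 is O(reject_certificate → ¬reject_deed); contrapositively O(reject_deed → ¬reject_certificate). Since O(reject_deed) holds, K gives O(¬reject_certificate).
Applying K to premise 1 (O(¬reject_certificate → ¬encrypt_ballot)) and O(¬reject_certificate) yields O(¬encrypt_ballot).
Premise 3 is O(seal_envelope → encrypt_ballot); contrapositively O(¬encrypt_ballot → ¬seal_envelope). Since O(¬encrypt_ballot) holds, K gives O(¬seal_envelope).
From O(¬seal_envelope) and premise 9, O(¬seal_envelope → unfreeze_account), we obtain O(unfreeze_account).
Applying K to premise 2 (O(unfreeze_account → vacate_premises)) and O(unfreeze_account) yields O(vacate_premises).
Premise 8 is O(¬evacuate → ¬vacate_premises); contrapositively O(vacate_premises → evacuate). Since O(vacate_premises) holds, K gives O(evacuate).
Premises 4, 6 do not contribute to this derivation.
So O(evacuate) holds, i.e. F(¬evacuate). The claim follows.

Yes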